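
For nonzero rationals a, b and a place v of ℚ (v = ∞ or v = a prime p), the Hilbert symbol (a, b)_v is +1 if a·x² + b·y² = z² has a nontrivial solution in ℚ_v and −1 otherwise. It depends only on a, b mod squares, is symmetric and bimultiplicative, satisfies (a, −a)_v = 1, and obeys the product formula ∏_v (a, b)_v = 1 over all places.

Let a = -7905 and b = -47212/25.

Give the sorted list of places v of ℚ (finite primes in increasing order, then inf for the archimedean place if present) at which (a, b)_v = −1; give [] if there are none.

Mod squares: a ≡ -7905, b ≡ -11803. Check v ∈ {∞, 2, 3, 5, 11, 17, 29, 31, 37}.
v=2: v_2(a)=0, v_2(b)=2; units ≡ 7, 5 (mod 8); ε·ε+αω+βω = 1·0+0·1+2·0 ≡ 0  ⇒  (a,b)_2 = +1.
v=11: a=11^0·(≡4), b=11^1·(≡3) mod 11; (4|11)=+1, (3|11)=+1; (−1)^{0·1·5}·(+1)^1·(+1)^0 = +1.
v=31: a=31^1·(≡24), b=31^0·(≡5) mod 31; (24|31)=-1, (5|31)=+1; (−1)^{1·0·15}·(-1)^0·(+1)^1 = +1.
v=5: a=5^1·(≡4), b=5^-2·(≡3) mod 5; (4|5)=+1, (3|5)=-1; (−1)^{1·-2·2}·(+1)^-2·(-1)^1 = -1.
v=37: a=37^0·(≡13), b=37^1·(≡20) mod 37; (13|37)=-1, (20|37)=-1; (−1)^{0·1·18}·(-1)^1·(-1)^0 = -1.
v=17: a=17^1·(≡11), b=17^0·(≡6) mod 17; (11|17)=-1, (6|17)=-1; (−1)^{1·0·8}·(-1)^0·(-1)^1 = -1.
v=3: a=3^1·(≡2), b=3^0·(≡2) mod 3; (2|3)=-1, (2|3)=-1; (−1)^{1·0·1}·(-1)^0·(-1)^1 = -1.
v=∞: -7905 < 0 and -11803 < 0  ⇒  (a,b)_∞ = -1.
v=29: a=29^0·(≡12), b=29^1·(≡1) mod 29; (12|29)=-1, (1|29)=+1; (−1)^{0·1·14}·(-1)^1·(+1)^0 = -1.
|Ram(-7905, -11803)| = 6, even; anisotropic at {3, 5, 17, 29, 37, ∞}.

[3, 5, 17, 29, 37, inf]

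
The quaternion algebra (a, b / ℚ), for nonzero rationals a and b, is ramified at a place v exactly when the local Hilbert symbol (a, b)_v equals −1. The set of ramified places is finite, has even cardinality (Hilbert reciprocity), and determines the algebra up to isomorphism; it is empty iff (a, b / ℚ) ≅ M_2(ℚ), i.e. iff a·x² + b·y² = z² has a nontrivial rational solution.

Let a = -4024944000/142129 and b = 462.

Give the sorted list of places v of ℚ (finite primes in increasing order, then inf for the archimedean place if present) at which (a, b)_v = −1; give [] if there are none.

(a, b) ≡ (-2310, 462) mod (ℚ^×)²; places V = {2, 3, 5, 7, 11, 13, 29, ∞}.
(a,b)_3: α=3, u≡1; β=1, v≡1 (mod 3); (1|3)=+1, (1|3)=+1; sign (−1)^1·+1^1·+1^3 = -1.
(a,b)_29: α=-2, u≡14; β=0, v≡27 (mod 29); (14|29)=-1, (27|29)=-1; sign (−1)^0·-1^0·-1^-2 = +1.
(a,b)_13: α=-2, u≡3; β=0, v≡7 (mod 13); (3|13)=+1, (7|13)=-1; sign (−1)^0·+1^0·-1^-2 = +1.
(a,b)_5: α=3, u≡2; β=0, v≡2 (mod 5); (2|5)=-1, (2|5)=-1; sign (−1)^0·-1^0·-1^3 = -1.
(a,b)_2: α=7, β=1; u≡5, v≡7 (mod 8); ε(u)ε(v)=0·1, αω(v)=7·0, βω(u)=1·1; sum ≡ 1  ⇒  -1.
(a,b)_∞: sgn(-2310)=−, sgn(462)=+, so +1.
(a,b)_7: α=1, u≡5; β=1, v≡3 (mod 7); (5|7)=-1, (3|7)=-1; sign (−1)^1·-1^1·-1^1 = -1.
(a,b)_11: α=3, u≡6; β=1, v≡9 (mod 11); (6|11)=-1, (9|11)=+1; sign (−1)^1·-1^1·+1^3 = +1.
|Ram(-2310, 462)| = 4, even; anisotropic at {2, 3, 5, 7}.

[2, 3, 5, 7]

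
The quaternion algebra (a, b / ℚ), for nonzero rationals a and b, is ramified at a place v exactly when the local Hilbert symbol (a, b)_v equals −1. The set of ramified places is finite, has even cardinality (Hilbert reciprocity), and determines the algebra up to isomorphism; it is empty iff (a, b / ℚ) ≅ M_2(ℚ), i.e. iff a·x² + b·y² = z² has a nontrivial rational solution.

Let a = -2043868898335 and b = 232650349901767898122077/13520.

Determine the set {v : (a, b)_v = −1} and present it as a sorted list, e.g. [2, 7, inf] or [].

[31, 41, 43, 47]

(a, b) ≡ (-2043868898335, 84065) mod (ℚ^×)²; places V = {2, 3, 5, 11, 13, 17, 23, 31, 37, 41, 43, 47, ∞}.
(a,b)_13: α=0, u≡9; β=-2, v≡8 (mod 13); (9|13)=+1, (8|13)=-1; sign (−1)^0·+1^-2·-1^0 = +1.
(a,b)_∞: sgn(-2043868898335)=−, sgn(84065)=+, so +1.
(a,b)_41: α=1, u≡6; β=2, v≡6 (mod 41); (6|41)=-1, (6|41)=-1; sign (−1)^0·-1^2·-1^1 = -1.
(a,b)_11: α=1, u≡4; β=2, v≡4 (mod 11); (4|11)=+1, (4|11)=+1; sign (−1)^0·+1^2·+1^1 = +1.
(a,b)_17: α=1, u≡2; β=3, v≡1 (mod 17); (2|17)=+1, (1|17)=+1; sign (−1)^0·+1^3·+1^1 = +1.
(a,b)_31: α=1, u≡16; β=2, v≡29 (mod 31); (16|31)=+1, (29|31)=-1; sign (−1)^0·+1^2·-1^1 = -1.
(a,b)_23: α=1, u≡8; β=1, v≡15 (mod 23); (8|23)=+1, (15|23)=-1; sign (−1)^1·+1^1·-1^1 = +1.
(a,b)_2: α=0, β=-4; u≡1, v≡1 (mod 8); ε(u)ε(v)=0·0, αω(v)=0·0, βω(u)=-4·0; sum ≡ 0  ⇒  +1.
(a,b)_37: α=1, u≡13; β=2, v≡7 (mod 37); (13|37)=-1, (7|37)=+1; sign (−1)^0·-1^2·+1^1 = +1.
(a,b)_47: α=1, u≡35; β=2, v≡5 (mod 47); (35|47)=-1, (5|47)=-1; sign (−1)^0·-1^2·-1^1 = -1.
(a,b)_43: α=1, u≡42; β=1, v≡33 (mod 43); (42|43)=-1, (33|43)=-1; sign (−1)^1·-1^1·-1^1 = -1.
(a,b)_3: α=0, u≡2; β=4, v≡2 (mod 3); (2|3)=-1, (2|3)=-1; sign (−1)^0·-1^4·-1^0 = +1.
(a,b)_5: α=1, u≡3; β=-1, v≡3 (mod 5); (3|5)=-1, (3|5)=-1; sign (−1)^0·-1^-1·-1^1 = +1.
|Ram(-2043868898335, 84065)| = 4, even; anisotropic at {31, 41, 43, 47}.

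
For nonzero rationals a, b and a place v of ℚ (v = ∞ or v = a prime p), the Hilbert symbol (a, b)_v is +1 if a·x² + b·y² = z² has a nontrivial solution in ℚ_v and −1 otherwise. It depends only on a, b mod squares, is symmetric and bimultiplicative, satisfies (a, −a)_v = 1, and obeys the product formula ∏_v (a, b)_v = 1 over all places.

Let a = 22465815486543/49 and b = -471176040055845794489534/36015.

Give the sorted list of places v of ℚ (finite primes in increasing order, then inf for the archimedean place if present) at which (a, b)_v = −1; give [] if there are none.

Mod squares: a ≡ 247, b ≡ -7410. Check v ∈ {∞, 2, 3, 5, 7, 11, 13, 19, 23, 37}.
v=2: v_2(a)=0, v_2(b)=1; units ≡ 7, 7 (mod 8); ε·ε+αω+βω = 1·1+0·0+1·0 ≡ 1  ⇒  (a,b)_2 = -1.
v=23: a=23^0·(≡11), b=23^2·(≡19) mod 23; (11|23)=-1, (19|23)=-1; (−1)^{0·2·11}·(-1)^2·(-1)^0 = +1.
v=5: a=5^0·(≡2), b=5^-1·(≡2) mod 5; (2|5)=-1, (2|5)=-1; (−1)^{0·-1·2}·(-1)^-1·(-1)^0 = -1.
v=19: a=19^3·(≡10), b=19^7·(≡1) mod 19; (10|19)=-1, (1|19)=+1; (−1)^{3·7·9}·(-1)^7·(+1)^3 = +1.
v=7: a=7^-2·(≡2), b=7^-4·(≡6) mod 7; (2|7)=+1, (6|7)=-1; (−1)^{-2·-4·3}·(+1)^-4·(-1)^-2 = +1.
v=11: a=11^2·(≡3), b=11^2·(≡3) mod 11; (3|11)=+1, (3|11)=+1; (−1)^{2·2·5}·(+1)^2·(+1)^2 = +1.
v=3: a=3^2·(≡1), b=3^-1·(≡2) mod 3; (1|3)=+1, (2|3)=-1; (−1)^{2·-1·1}·(+1)^-1·(-1)^2 = +1.
v=∞: 247 > 0 and -7410 < 0  ⇒  (a,b)_∞ = +1.
v=37: a=37^2·(≡27), b=37^4·(≡11) mod 37; (27|37)=+1, (11|37)=+1; (−1)^{2·4·18}·(+1)^4·(+1)^2 = +1.
v=13: a=13^3·(≡6), b=13^3·(≡7) mod 13; (6|13)=-1, (7|13)=-1; (−1)^{3·3·6}·(-1)^3·(-1)^3 = +1.
(247, -7410 / ℚ) ramifies at {2, 5}: a division algebra.

[2, 5]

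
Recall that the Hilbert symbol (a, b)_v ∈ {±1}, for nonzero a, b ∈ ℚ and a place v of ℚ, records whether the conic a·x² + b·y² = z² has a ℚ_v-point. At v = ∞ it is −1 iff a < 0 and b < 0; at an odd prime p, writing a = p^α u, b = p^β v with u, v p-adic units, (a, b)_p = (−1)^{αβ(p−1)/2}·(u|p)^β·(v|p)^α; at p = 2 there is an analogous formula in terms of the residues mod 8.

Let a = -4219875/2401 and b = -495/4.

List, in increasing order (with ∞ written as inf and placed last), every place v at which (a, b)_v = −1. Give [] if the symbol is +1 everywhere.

[11, inf]

Mod squares: a ≡ -155, b ≡ -55. Check v ∈ {∞, 2, 3, 5, 7, 11, 31}.
v=31: a=31^1·(≡13), b=31^0·(≡8) mod 31; (13|31)=-1, (8|31)=+1; (−1)^{1·0·15}·(-1)^0·(+1)^1 = +1.
v=∞: -155 < 0 and -55 < 0  ⇒  (a,b)_∞ = -1.
v=5: a=5^3·(≡1), b=5^1·(≡4) mod 5; (1|5)=+1, (4|5)=+1; (−1)^{3·1·2}·(+1)^1·(+1)^3 = +1.
v=2: v_2(a)=0, v_2(b)=-2; units ≡ 5, 1 (mod 8); ε·ε+αω+βω = 0·0+0·0+-2·1 ≡ 0  ⇒  (a,b)_2 = +1.
v=7: a=7^-4·(≡5), b=7^0·(≡4) mod 7; (5|7)=-1, (4|7)=+1; (−1)^{-4·0·3}·(-1)^0·(+1)^-4 = +1.
v=3: a=3^2·(≡1), b=3^2·(≡2) mod 3; (1|3)=+1, (2|3)=-1; (−1)^{2·2·1}·(+1)^2·(-1)^2 = +1.
v=11: a=11^2·(≡2), b=11^1·(≡8) mod 11; (2|11)=-1, (8|11)=-1; (−1)^{2·1·5}·(-1)^1·(-1)^2 = -1.
(-155, -55 / ℚ) ramifies at {11, ∞}: a division algebra.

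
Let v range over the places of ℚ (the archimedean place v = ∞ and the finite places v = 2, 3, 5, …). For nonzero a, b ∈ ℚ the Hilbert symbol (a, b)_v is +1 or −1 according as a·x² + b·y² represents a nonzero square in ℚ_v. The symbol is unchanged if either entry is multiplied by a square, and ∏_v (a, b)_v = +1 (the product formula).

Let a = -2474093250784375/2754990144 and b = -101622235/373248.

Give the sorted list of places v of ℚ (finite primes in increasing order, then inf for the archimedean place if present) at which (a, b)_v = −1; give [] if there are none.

[11, inf]

Mod squares: a ≡ -55, b ≡ -1430. Check v ∈ {∞, 2, 3, 5, 11, 13, 29}.
v=2: v_2(a)=-6, v_2(b)=-9; units ≡ 1, 5 (mod 8); ε·ε+αω+βω = 0·0+-6·1+-9·0 ≡ 0  ⇒  (a,b)_2 = +1.
v=5: a=5^5·(≡1), b=5^1·(≡1) mod 5; (1|5)=+1, (1|5)=+1; (−1)^{5·1·2}·(+1)^1·(+1)^5 = +1.
v=29: a=29^6·(≡2), b=29^2·(≡23) mod 29; (2|29)=-1, (23|29)=+1; (−1)^{6·2·14}·(-1)^2·(+1)^6 = +1.
v=∞: -55 < 0 and -1430 < 0  ⇒  (a,b)_∞ = -1.
v=3: a=3^-16·(≡2), b=3^-6·(≡1) mod 3; (2|3)=-1, (1|3)=+1; (−1)^{-16·-6·1}·(-1)^-6·(+1)^-16 = +1.
v=13: a=13^0·(≡4), b=13^3·(≡5) mod 13; (4|13)=+1, (5|13)=-1; (−1)^{0·3·6}·(+1)^3·(-1)^0 = +1.
v=11: a=11^3·(≡8), b=11^1·(≡6) mod 11; (8|11)=-1, (6|11)=-1; (−1)^{3·1·5}·(-1)^1·(-1)^3 = -1.
|Ram(-55, -1430)| = 2, even; anisotropic at {11, ∞}.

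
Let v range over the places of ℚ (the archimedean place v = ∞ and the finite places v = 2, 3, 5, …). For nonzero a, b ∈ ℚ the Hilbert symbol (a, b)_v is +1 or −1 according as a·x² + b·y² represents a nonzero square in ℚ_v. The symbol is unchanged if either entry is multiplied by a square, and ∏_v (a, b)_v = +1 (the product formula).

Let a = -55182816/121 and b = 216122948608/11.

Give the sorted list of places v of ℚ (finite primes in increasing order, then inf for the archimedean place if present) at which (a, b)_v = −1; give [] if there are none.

[2, 3]

(a, b) ≡ (-1326, 77) mod (ℚ^×)²; places V = {2, 3, 7, 11, 13, 17, 19, ∞}.
(a,b)_2: α=5, β=10; u≡1, v≡5 (mod 8); ε(u)ε(v)=0·0, αω(v)=5·1, βω(u)=10·0; sum ≡ 1  ⇒  -1.
(a,b)_13: α=1, u≡8; β=0, v≡9 (mod 13); (8|13)=-1, (9|13)=+1; sign (−1)^0·-1^0·+1^1 = +1.
(a,b)_∞: sgn(-1326)=−, sgn(77)=+, so +1.
(a,b)_11: α=-2, u≡4; β=-1, v≡6 (mod 11); (4|11)=+1, (6|11)=-1; sign (−1)^0·+1^-1·-1^-2 = +1.
(a,b)_17: α=3, u≡11; β=4, v≡4 (mod 17); (11|17)=-1, (4|17)=+1; sign (−1)^0·-1^4·+1^3 = +1.
(a,b)_7: α=0, u≡2; β=1, v≡1 (mod 7); (2|7)=+1, (1|7)=+1; sign (−1)^0·+1^1·+1^0 = +1.
(a,b)_19: α=0, u≡17; β=2, v≡9 (mod 19); (17|19)=+1, (9|19)=+1; sign (−1)^0·+1^2·+1^0 = +1.
(a,b)_3: α=3, u≡2; β=0, v≡2 (mod 3); (2|3)=-1, (2|3)=-1; sign (−1)^0·-1^0·-1^3 = -1.
|Ram(-1326, 77)| = 2, even; anisotropic at {2, 3}.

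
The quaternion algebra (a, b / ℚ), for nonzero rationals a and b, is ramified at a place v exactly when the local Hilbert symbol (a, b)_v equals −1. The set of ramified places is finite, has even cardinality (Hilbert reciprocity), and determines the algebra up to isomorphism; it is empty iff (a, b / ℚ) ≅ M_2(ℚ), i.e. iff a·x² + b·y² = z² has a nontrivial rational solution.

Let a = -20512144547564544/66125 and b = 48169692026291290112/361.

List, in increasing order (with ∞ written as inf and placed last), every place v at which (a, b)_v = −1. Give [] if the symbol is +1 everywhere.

Mod squares: a ≡ -1295, b ≡ 5235167. Check v ∈ {∞, 2, 3, 5, 7, 17, 19, 23, 29, 37, 41}.
v=5: a=5^-3·(≡4), b=5^0·(≡2) mod 5; (4|5)=+1, (2|5)=-1; (−1)^{-3·0·2}·(+1)^0·(-1)^-3 = -1.
v=41: a=41^2·(≡27), b=41^3·(≡6) mod 41; (27|41)=-1, (6|41)=-1; (−1)^{2·3·20}·(-1)^3·(-1)^2 = -1.
v=2: v_2(a)=10, v_2(b)=16; units ≡ 1, 7 (mod 8); ε·ε+αω+βω = 0·1+10·0+16·0 ≡ 0  ⇒  (a,b)_2 = +1.
v=29: a=29^0·(≡14), b=29^1·(≡15) mod 29; (14|29)=-1, (15|29)=-1; (−1)^{0·1·14}·(-1)^1·(-1)^0 = -1.
v=23: a=23^-2·(≡16), b=23^0·(≡14) mod 23; (16|23)=+1, (14|23)=-1; (−1)^{-2·0·11}·(+1)^0·(-1)^-2 = +1.
v=7: a=7^3·(≡2), b=7^1·(≡2) mod 7; (2|7)=+1, (2|7)=+1; (−1)^{3·1·3}·(+1)^1·(+1)^3 = -1.
v=19: a=19^2·(≡11), b=19^-2·(≡15) mod 19; (11|19)=+1, (15|19)=-1; (−1)^{2·-2·9}·(+1)^-2·(-1)^2 = +1.
v=∞: -1295 < 0 and 5235167 > 0  ⇒  (a,b)_∞ = +1.
v=17: a=17^2·(≡12), b=17^5·(≡2) mod 17; (12|17)=-1, (2|17)=+1; (−1)^{2·5·8}·(-1)^5·(+1)^2 = -1.
v=37: a=37^1·(≡29), b=37^1·(≡16) mod 37; (29|37)=-1, (16|37)=+1; (−1)^{1·1·18}·(-1)^1·(+1)^1 = -1.
v=3: a=3^2·(≡1), b=3^0·(≡2) mod 3; (1|3)=+1, (2|3)=-1; (−1)^{2·0·1}·(+1)^0·(-1)^2 = +1.
Ram(-1295, 5235167) = {5, 7, 17, 29, 37, 41}; no ℚ_5-point on the conic.

[5, 7, 17, 29, 37, 41]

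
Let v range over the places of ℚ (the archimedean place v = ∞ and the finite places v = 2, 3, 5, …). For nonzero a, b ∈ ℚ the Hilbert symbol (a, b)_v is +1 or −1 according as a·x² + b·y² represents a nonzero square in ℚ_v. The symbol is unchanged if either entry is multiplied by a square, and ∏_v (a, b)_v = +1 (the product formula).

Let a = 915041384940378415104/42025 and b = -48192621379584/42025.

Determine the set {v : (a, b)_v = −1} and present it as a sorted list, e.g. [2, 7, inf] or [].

[3, 17]

(a, b) ≡ (15686, -1581) mod (ℚ^×)²; places V = {2, 3, 5, 7, 11, 17, 23, 31, 41, ∞}.
(a,b)_∞: sgn(15686)=+, sgn(-1581)=−, so +1.
(a,b)_11: α=3, u≡7; β=2, v≡5 (mod 11); (7|11)=-1, (5|11)=+1; sign (−1)^0·-1^2·+1^3 = +1.
(a,b)_31: α=5, u≡14; β=3, v≡24 (mod 31); (14|31)=+1, (24|31)=-1; sign (−1)^1·+1^3·-1^5 = +1.
(a,b)_17: α=2, u≡6; β=1, v≡2 (mod 17); (6|17)=-1, (2|17)=+1; sign (−1)^0·-1^1·+1^2 = -1.
(a,b)_3: α=2, u≡2; β=1, v≡1 (mod 3); (2|3)=-1, (1|3)=+1; sign (−1)^0·-1^1·+1^2 = -1.
(a,b)_41: α=-2, u≡24; β=-2, v≡5 (mod 41); (24|41)=-1, (5|41)=+1; sign (−1)^0·-1^-2·+1^-2 = +1.
(a,b)_2: α=13, β=18; u≡3, v≡3 (mod 8); ε(u)ε(v)=1·1, αω(v)=13·1, βω(u)=18·1; sum ≡ 0  ⇒  +1.
(a,b)_23: α=1, u≡11; β=0, v≡13 (mod 23); (11|23)=-1, (13|23)=+1; sign (−1)^0·-1^0·+1^1 = +1.
(a,b)_7: α=2, u≡6; β=0, v≡1 (mod 7); (6|7)=-1, (1|7)=+1; sign (−1)^0·-1^0·+1^2 = +1.
(a,b)_5: α=-2, u≡4; β=-2, v≡1 (mod 5); (4|5)=+1, (1|5)=+1; sign (−1)^0·+1^-2·+1^-2 = +1.
|Ram(15686, -1581)| = 2, even; anisotropic at {3, 17}.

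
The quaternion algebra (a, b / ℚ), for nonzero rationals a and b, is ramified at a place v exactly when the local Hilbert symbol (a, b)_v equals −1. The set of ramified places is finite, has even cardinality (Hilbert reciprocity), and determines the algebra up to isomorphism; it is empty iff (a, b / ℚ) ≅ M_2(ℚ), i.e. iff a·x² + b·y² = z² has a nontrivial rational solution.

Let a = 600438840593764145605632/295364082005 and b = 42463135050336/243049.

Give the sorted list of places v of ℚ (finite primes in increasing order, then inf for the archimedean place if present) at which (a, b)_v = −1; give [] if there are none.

[2, 3]

(a, b) ≡ (15015, 6006) mod (ℚ^×)²; places V = {2, 3, 5, 7, 11, 13, 17, 29, ∞}.
(a,b)_∞: sgn(15015)=+, sgn(6006)=+, so +1.
(a,b)_13: α=5, u≡7; β=3, v≡5 (mod 13); (7|13)=-1, (5|13)=-1; sign (−1)^0·-1^3·-1^5 = +1.
(a,b)_29: α=-4, u≡1; β=-2, v≡15 (mod 29); (1|29)=+1, (15|29)=-1; sign (−1)^0·+1^-2·-1^-4 = +1.
(a,b)_2: α=10, β=5; u≡7, v≡3 (mod 8); ε(u)ε(v)=1·1, αω(v)=10·1, βω(u)=5·0; sum ≡ 1  ⇒  -1.
(a,b)_17: α=-4, u≡9; β=-2, v≡11 (mod 17); (9|17)=+1, (11|17)=-1; sign (−1)^0·+1^-2·-1^-4 = +1.
(a,b)_11: α=5, u≡1; β=3, v≡10 (mod 11); (1|11)=+1, (10|11)=-1; sign (−1)^1·+1^3·-1^5 = +1.
(a,b)_3: α=5, u≡1; β=3, v≡1 (mod 3); (1|3)=+1, (1|3)=+1; sign (−1)^1·+1^3·+1^5 = -1.
(a,b)_5: α=-1, u≡2; β=0, v≡4 (mod 5); (2|5)=-1, (4|5)=+1; sign (−1)^0·-1^0·+1^-1 = +1.
(a,b)_7: α=9, u≡6; β=5, v≡2 (mod 7); (6|7)=-1, (2|7)=+1; sign (−1)^1·-1^5·+1^9 = +1.
Ram(15015, 6006) = {2, 3}; no ℚ_2-point on the conic.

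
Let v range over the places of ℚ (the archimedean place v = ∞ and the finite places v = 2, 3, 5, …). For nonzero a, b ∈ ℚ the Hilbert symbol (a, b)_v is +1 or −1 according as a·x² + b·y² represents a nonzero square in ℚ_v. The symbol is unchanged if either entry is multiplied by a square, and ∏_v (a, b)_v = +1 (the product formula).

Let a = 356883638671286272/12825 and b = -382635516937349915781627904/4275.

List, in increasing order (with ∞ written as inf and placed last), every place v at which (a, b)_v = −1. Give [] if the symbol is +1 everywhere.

(a, b) ≡ (25194, -58786) mod (ℚ^×)²; places V = {2, 3, 5, 7, 13, 17, 19, 41, ∞}.
(a,b)_3: α=-3, u≡1; β=-2, v≡2 (mod 3); (1|3)=+1, (2|3)=-1; sign (−1)^0·+1^-2·-1^-3 = -1.
(a,b)_5: α=-2, u≡4; β=-2, v≡1 (mod 5); (4|5)=+1, (1|5)=+1; sign (−1)^0·+1^-2·+1^-2 = +1.
(a,b)_7: α=4, u≡2; β=7, v≡2 (mod 7); (2|7)=+1, (2|7)=+1; sign (−1)^0·+1^7·+1^4 = +1.
(a,b)_∞: sgn(25194)=+, sgn(-58786)=−, so +1.
(a,b)_2: α=13, β=19; u≡5, v≡7 (mod 8); ε(u)ε(v)=0·1, αω(v)=13·0, βω(u)=19·1; sum ≡ 1  ⇒  -1.
(a,b)_41: α=2, u≡31; β=2, v≡16 (mod 41); (31|41)=+1, (16|41)=+1; sign (−1)^0·+1^2·+1^2 = +1.
(a,b)_17: α=3, u≡14; β=5, v≡6 (mod 17); (14|17)=-1, (6|17)=-1; sign (−1)^0·-1^5·-1^3 = +1.
(a,b)_19: α=-1, u≡2; β=-1, v≡13 (mod 19); (2|19)=-1, (13|19)=-1; sign (−1)^1·-1^-1·-1^-1 = -1.
(a,b)_13: α=3, u≡12; β=5, v≡7 (mod 13); (12|13)=+1, (7|13)=-1; sign (−1)^0·+1^5·-1^3 = -1.
|Ram(25194, -58786)| = 4, even; anisotropic at {2, 3, 13, 19}.

[2, 3, 13, 19]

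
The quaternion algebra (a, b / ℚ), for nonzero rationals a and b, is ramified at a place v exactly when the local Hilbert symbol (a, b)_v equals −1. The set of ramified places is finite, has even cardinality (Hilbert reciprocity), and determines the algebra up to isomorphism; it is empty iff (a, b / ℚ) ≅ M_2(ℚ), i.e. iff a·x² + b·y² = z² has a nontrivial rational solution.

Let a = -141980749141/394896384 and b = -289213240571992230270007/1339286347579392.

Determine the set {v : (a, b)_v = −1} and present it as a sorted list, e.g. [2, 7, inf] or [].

Mod squares: a ≡ -82861, b ≡ -16169. Check v ∈ {∞, 2, 3, 7, 11, 17, 19, 23, 37, 41, 43, 47}.
v=7: a=7^2·(≡6), b=7^2·(≡2) mod 7; (6|7)=-1, (2|7)=+1; (−1)^{2·2·3}·(-1)^2·(+1)^2 = +1.
v=∞: -82861 < 0 and -16169 < 0  ⇒  (a,b)_∞ = -1.
v=23: a=23^-2·(≡4), b=23^-3·(≡17) mod 23; (4|23)=+1, (17|23)=-1; (−1)^{-2·-3·11}·(+1)^-3·(-1)^-2 = +1.
v=17: a=17^2·(≡12), b=17^4·(≡15) mod 17; (12|17)=-1, (15|17)=+1; (−1)^{2·4·8}·(-1)^4·(+1)^2 = +1.
v=19: a=19^0·(≡17), b=19^1·(≡16) mod 19; (17|19)=+1, (16|19)=+1; (−1)^{0·1·9}·(+1)^1·(+1)^0 = +1.
v=37: a=37^0·(≡15), b=37^1·(≡21) mod 37; (15|37)=-1, (21|37)=+1; (−1)^{0·1·18}·(-1)^1·(+1)^0 = -1.
v=3: a=3^-6·(≡2), b=3^-8·(≡1) mod 3; (2|3)=-1, (1|3)=+1; (−1)^{-6·-8·1}·(-1)^-8·(+1)^-6 = +1.
v=2: v_2(a)=-10, v_2(b)=-24; units ≡ 3, 7 (mod 8); ε·ε+αω+βω = 1·1+-10·0+-24·1 ≡ 1  ⇒  (a,b)_2 = -1.
v=41: a=41^1·(≡3), b=41^2·(≡27) mod 41; (3|41)=-1, (27|41)=-1; (−1)^{1·2·20}·(-1)^2·(-1)^1 = -1.
v=11: a=11^2·(≡10), b=11^4·(≡5) mod 11; (10|11)=-1, (5|11)=+1; (−1)^{2·4·5}·(-1)^4·(+1)^2 = +1.
v=43: a=43^1·(≡42), b=43^2·(≡22) mod 43; (42|43)=-1, (22|43)=-1; (−1)^{1·2·21}·(-1)^2·(-1)^1 = -1.
v=47: a=47^1·(≡29), b=47^2·(≡20) mod 47; (29|47)=-1, (20|47)=-1; (−1)^{1·2·23}·(-1)^2·(-1)^1 = -1.
Ram(-82861, -16169) = {2, 37, 41, 43, 47, ∞}; no ℚ_2-point on the conic.

[2, 37, 41, 43, 47, inf]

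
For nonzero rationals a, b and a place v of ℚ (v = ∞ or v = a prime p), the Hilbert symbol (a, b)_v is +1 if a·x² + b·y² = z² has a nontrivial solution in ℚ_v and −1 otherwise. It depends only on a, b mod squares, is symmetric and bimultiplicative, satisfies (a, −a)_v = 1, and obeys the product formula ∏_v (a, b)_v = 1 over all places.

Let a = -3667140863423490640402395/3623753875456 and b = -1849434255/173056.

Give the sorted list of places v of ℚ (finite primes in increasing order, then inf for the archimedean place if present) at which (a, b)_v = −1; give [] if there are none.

Mod squares: a ≡ -2978155, b ≡ -388455. Check v ∈ {∞, 2, 3, 5, 11, 13, 19, 23, 29, 47}.
v=13: a=13^-4·(≡8), b=13^-2·(≡2) mod 13; (8|13)=-1, (2|13)=-1; (−1)^{-4·-2·6}·(-1)^-2·(-1)^-4 = +1.
v=47: a=47^3·(≡39), b=47^1·(≡2) mod 47; (39|47)=-1, (2|47)=+1; (−1)^{3·1·23}·(-1)^1·(+1)^3 = +1.
v=∞: -2978155 < 0 and -388455 < 0  ⇒  (a,b)_∞ = -1.
v=5: a=5^1·(≡1), b=5^1·(≡4) mod 5; (1|5)=+1, (4|5)=+1; (−1)^{1·1·2}·(+1)^1·(+1)^1 = +1.
v=2: v_2(a)=-20, v_2(b)=-10; units ≡ 5, 1 (mod 8); ε·ε+αω+βω = 0·0+-20·0+-10·1 ≡ 0  ⇒  (a,b)_2 = +1.
v=29: a=29^3·(≡9), b=29^1·(≡19) mod 29; (9|29)=+1, (19|29)=-1; (−1)^{3·1·14}·(+1)^1·(-1)^3 = -1.
v=19: a=19^3·(≡7), b=19^1·(≡2) mod 19; (7|19)=+1, (2|19)=-1; (−1)^{3·1·9}·(+1)^1·(-1)^3 = +1.
v=3: a=3^8·(≡2), b=3^3·(≡1) mod 3; (2|3)=-1, (1|3)=+1; (−1)^{8·3·1}·(-1)^3·(+1)^8 = -1.
v=23: a=23^5·(≡19), b=23^2·(≡5) mod 23; (19|23)=-1, (5|23)=-1; (−1)^{5·2·11}·(-1)^2·(-1)^5 = -1.
v=11: a=11^-2·(≡8), b=11^0·(≡6) mod 11; (8|11)=-1, (6|11)=-1; (−1)^{-2·0·5}·(-1)^0·(-1)^-2 = +1.
|Ram(-2978155, -388455)| = 4, even; anisotropic at {3, 23, 29, ∞}.

[3, 23, 29, inf]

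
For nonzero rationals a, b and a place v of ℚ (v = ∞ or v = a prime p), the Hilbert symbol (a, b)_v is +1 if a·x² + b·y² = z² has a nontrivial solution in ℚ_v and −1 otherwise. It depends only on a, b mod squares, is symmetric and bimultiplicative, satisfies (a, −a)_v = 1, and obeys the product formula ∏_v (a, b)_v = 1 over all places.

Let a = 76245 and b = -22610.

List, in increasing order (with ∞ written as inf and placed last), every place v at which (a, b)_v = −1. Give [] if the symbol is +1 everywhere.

Mod squares: a ≡ 76245, b ≡ -22610. Check v ∈ {∞, 2, 3, 5, 7, 13, 17, 19, 23}.
v=∞: 76245 > 0 and -22610 < 0  ⇒  (a,b)_∞ = +1.
v=3: a=3^1·(≡2), b=3^0·(≡1) mod 3; (2|3)=-1, (1|3)=+1; (−1)^{1·0·1}·(-1)^0·(+1)^1 = +1.
v=13: a=13^1·(≡2), b=13^0·(≡10) mod 13; (2|13)=-1, (10|13)=+1; (−1)^{1·0·6}·(-1)^0·(+1)^1 = +1.
v=2: v_2(a)=0, v_2(b)=1; units ≡ 5, 7 (mod 8); ε·ε+αω+βω = 0·1+0·0+1·1 ≡ 1  ⇒  (a,b)_2 = -1.
v=23: a=23^1·(≡3), b=23^0·(≡22) mod 23; (3|23)=+1, (22|23)=-1; (−1)^{1·0·11}·(+1)^0·(-1)^1 = -1.
v=17: a=17^1·(≡14), b=17^1·(≡13) mod 17; (14|17)=-1, (13|17)=+1; (−1)^{1·1·8}·(-1)^1·(+1)^1 = -1.
v=5: a=5^1·(≡4), b=5^1·(≡3) mod 5; (4|5)=+1, (3|5)=-1; (−1)^{1·1·2}·(+1)^1·(-1)^1 = -1.
v=19: a=19^0·(≡17), b=19^1·(≡7) mod 19; (17|19)=+1, (7|19)=+1; (−1)^{0·1·9}·(+1)^1·(+1)^0 = +1.
v=7: a=7^0·(≡1), b=7^1·(≡4) mod 7; (1|7)=+1, (4|7)=+1; (−1)^{0·1·3}·(+1)^1·(+1)^0 = +1.
|Ram(76245, -22610)| = 4, even; anisotropic at {2, 5, 17, 23}.

[2, 5, 17, 23]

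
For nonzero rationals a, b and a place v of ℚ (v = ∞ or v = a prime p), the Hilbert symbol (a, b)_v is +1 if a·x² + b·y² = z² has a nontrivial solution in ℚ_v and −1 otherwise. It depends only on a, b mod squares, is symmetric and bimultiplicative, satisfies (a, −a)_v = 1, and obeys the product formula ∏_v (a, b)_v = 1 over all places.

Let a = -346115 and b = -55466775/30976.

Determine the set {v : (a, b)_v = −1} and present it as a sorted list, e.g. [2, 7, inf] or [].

Mod squares: a ≡ -346115, b ≡ -559. Check v ∈ {∞, 2, 3, 5, 7, 11, 13, 29, 31, 43}.
v=31: a=31^1·(≡26), b=31^0·(≡23) mod 31; (26|31)=-1, (23|31)=-1; (−1)^{1·0·15}·(-1)^0·(-1)^1 = -1.
v=5: a=5^1·(≡2), b=5^2·(≡4) mod 5; (2|5)=-1, (4|5)=+1; (−1)^{1·2·2}·(-1)^2·(+1)^1 = +1.
v=11: a=11^1·(≡6), b=11^-2·(≡7) mod 11; (6|11)=-1, (7|11)=-1; (−1)^{1·-2·5}·(-1)^-2·(-1)^1 = -1.
v=43: a=43^0·(≡35), b=43^1·(≡2) mod 43; (35|43)=+1, (2|43)=-1; (−1)^{0·1·21}·(+1)^1·(-1)^0 = +1.
v=∞: -346115 < 0 and -559 < 0  ⇒  (a,b)_∞ = -1.
v=3: a=3^0·(≡1), b=3^4·(≡2) mod 3; (1|3)=+1, (2|3)=-1; (−1)^{0·4·1}·(+1)^4·(-1)^0 = +1.
v=29: a=29^1·(≡13), b=29^0·(≡26) mod 29; (13|29)=+1, (26|29)=-1; (−1)^{1·0·14}·(+1)^0·(-1)^1 = -1.
v=13: a=13^0·(≡10), b=13^1·(≡12) mod 13; (10|13)=+1, (12|13)=+1; (−1)^{0·1·6}·(+1)^1·(+1)^0 = +1.
v=2: v_2(a)=0, v_2(b)=-8; units ≡ 5, 1 (mod 8); ε·ε+αω+βω = 0·0+0·0+-8·1 ≡ 0  ⇒  (a,b)_2 = +1.
v=7: a=7^1·(≡3), b=7^2·(≡2) mod 7; (3|7)=-1, (2|7)=+1; (−1)^{1·2·3}·(-1)^2·(+1)^1 = +1.
(-346115, -559 / ℚ) ramifies at {11, 29, 31, ∞}: a division algebra.

[11, 29, 31, inf]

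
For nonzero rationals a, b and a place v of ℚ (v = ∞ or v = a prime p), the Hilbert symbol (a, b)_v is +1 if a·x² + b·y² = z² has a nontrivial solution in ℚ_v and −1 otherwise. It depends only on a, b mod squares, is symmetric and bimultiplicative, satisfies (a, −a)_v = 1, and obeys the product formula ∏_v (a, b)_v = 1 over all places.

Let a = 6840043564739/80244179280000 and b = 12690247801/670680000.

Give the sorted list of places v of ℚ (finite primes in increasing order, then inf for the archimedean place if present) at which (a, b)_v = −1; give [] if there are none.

[2, 23]

Mod squares: a ≡ 22, b ≡ 23. Check v ∈ {∞, 2, 3, 5, 7, 11, 17, 19, 23}.
v=23: a=23^-2·(≡17), b=23^-1·(≡16) mod 23; (17|23)=-1, (16|23)=+1; (−1)^{-2·-1·11}·(-1)^-1·(+1)^-2 = -1.
v=19: a=19^2·(≡13), b=19^2·(≡11) mod 19; (13|19)=-1, (11|19)=+1; (−1)^{2·2·9}·(-1)^2·(+1)^2 = +1.
v=∞: 22 > 0 and 23 > 0  ⇒  (a,b)_∞ = +1.
v=17: a=17^-2·(≡5), b=17^0·(≡11) mod 17; (5|17)=-1, (11|17)=-1; (−1)^{-2·0·8}·(-1)^0·(-1)^-2 = +1.
v=5: a=5^-4·(≡3), b=5^-4·(≡2) mod 5; (3|5)=-1, (2|5)=-1; (−1)^{-4·-4·2}·(-1)^-4·(-1)^-4 = +1.
v=2: v_2(a)=-7, v_2(b)=-6; units ≡ 3, 7 (mod 8); ε·ε+αω+βω = 1·1+-7·0+-6·1 ≡ 1  ⇒  (a,b)_2 = -1.
v=11: a=11^5·(≡8), b=11^4·(≡5) mod 11; (8|11)=-1, (5|11)=+1; (−1)^{5·4·5}·(-1)^4·(+1)^5 = +1.
v=7: a=7^6·(≡1), b=7^4·(≡4) mod 7; (1|7)=+1, (4|7)=+1; (−1)^{6·4·3}·(+1)^4·(+1)^6 = +1.
v=3: a=3^-8·(≡1), b=3^-6·(≡2) mod 3; (1|3)=+1, (2|3)=-1; (−1)^{-8·-6·1}·(+1)^-6·(-1)^-8 = +1.
Ram(22, 23) = {2, 23}; no ℚ_2-point on the conic.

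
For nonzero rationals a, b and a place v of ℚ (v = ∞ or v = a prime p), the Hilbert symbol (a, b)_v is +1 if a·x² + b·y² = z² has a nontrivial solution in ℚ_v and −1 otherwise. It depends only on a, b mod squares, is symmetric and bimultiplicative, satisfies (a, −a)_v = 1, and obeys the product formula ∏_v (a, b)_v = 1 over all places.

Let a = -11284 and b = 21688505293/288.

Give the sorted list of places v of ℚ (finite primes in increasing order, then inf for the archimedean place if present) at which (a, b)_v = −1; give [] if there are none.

Mod squares: a ≡ -2821, b ≡ 315146. Check v ∈ {∞, 2, 3, 7, 13, 17, 23, 31, 53}.
v=2: v_2(a)=2, v_2(b)=-5; units ≡ 3, 5 (mod 8); ε·ε+αω+βω = 1·0+2·1+-5·1 ≡ 1  ⇒  (a,b)_2 = -1.
v=∞: -2821 < 0 and 315146 > 0  ⇒  (a,b)_∞ = +1.
v=17: a=17^0·(≡4), b=17^1·(≡15) mod 17; (4|17)=+1, (15|17)=+1; (−1)^{0·1·8}·(+1)^1·(+1)^0 = +1.
v=7: a=7^1·(≡5), b=7^2·(≡6) mod 7; (5|7)=-1, (6|7)=-1; (−1)^{1·2·3}·(-1)^2·(-1)^1 = -1.
v=53: a=53^0·(≡5), b=53^2·(≡50) mod 53; (5|53)=-1, (50|53)=-1; (−1)^{0·2·26}·(-1)^2·(-1)^0 = +1.
v=3: a=3^0·(≡2), b=3^-2·(≡2) mod 3; (2|3)=-1, (2|3)=-1; (−1)^{0·-2·1}·(-1)^-2·(-1)^0 = +1.
v=23: a=23^0·(≡9), b=23^1·(≡15) mod 23; (9|23)=+1, (15|23)=-1; (−1)^{0·1·11}·(+1)^1·(-1)^0 = +1.
v=13: a=13^1·(≡3), b=13^1·(≡12) mod 13; (3|13)=+1, (12|13)=+1; (−1)^{1·1·6}·(+1)^1·(+1)^1 = +1.
v=31: a=31^1·(≡8), b=31^1·(≡24) mod 31; (8|31)=+1, (24|31)=-1; (−1)^{1·1·15}·(+1)^1·(-1)^1 = +1.
(-2821, 315146 / ℚ) ramifies at {2, 7}: a division algebra.

[2, 7]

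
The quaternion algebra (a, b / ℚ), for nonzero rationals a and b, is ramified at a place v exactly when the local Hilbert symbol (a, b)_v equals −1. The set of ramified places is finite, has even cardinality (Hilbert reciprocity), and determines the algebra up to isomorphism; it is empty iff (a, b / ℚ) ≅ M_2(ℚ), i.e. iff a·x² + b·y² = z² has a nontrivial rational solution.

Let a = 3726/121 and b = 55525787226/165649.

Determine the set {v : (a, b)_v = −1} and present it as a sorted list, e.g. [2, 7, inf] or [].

Mod squares: a ≡ 46, b ≡ 4056234. Check v ∈ {∞, 2, 3, 7, 11, 13, 17, 19, 23, 37}.
v=37: a=37^0·(≡10), b=37^-2·(≡15) mod 37; (10|37)=+1, (15|37)=-1; (−1)^{0·-2·18}·(+1)^-2·(-1)^0 = +1.
v=2: v_2(a)=1, v_2(b)=1; units ≡ 7, 5 (mod 8); ε·ε+αω+βω = 1·0+1·1+1·0 ≡ 1  ⇒  (a,b)_2 = -1.
v=∞: 46 > 0 and 4056234 > 0  ⇒  (a,b)_∞ = +1.
v=13: a=13^0·(≡2), b=13^3·(≡5) mod 13; (2|13)=-1, (5|13)=-1; (−1)^{0·3·6}·(-1)^3·(-1)^0 = -1.
v=7: a=7^0·(≡1), b=7^1·(≡1) mod 7; (1|7)=+1, (1|7)=+1; (−1)^{0·1·3}·(+1)^1·(+1)^0 = +1.
v=11: a=11^-2·(≡8), b=11^-2·(≡6) mod 11; (8|11)=-1, (6|11)=-1; (−1)^{-2·-2·5}·(-1)^-2·(-1)^-2 = +1.
v=23: a=23^1·(≡4), b=23^1·(≡15) mod 23; (4|23)=+1, (15|23)=-1; (−1)^{1·1·11}·(+1)^1·(-1)^1 = +1.
v=3: a=3^4·(≡1), b=3^5·(≡2) mod 3; (1|3)=+1, (2|3)=-1; (−1)^{4·5·1}·(+1)^5·(-1)^4 = +1.
v=19: a=19^0·(≡3), b=19^1·(≡8) mod 19; (3|19)=-1, (8|19)=-1; (−1)^{0·1·9}·(-1)^1·(-1)^0 = -1.
v=17: a=17^0·(≡10), b=17^1·(≡11) mod 17; (10|17)=-1, (11|17)=-1; (−1)^{0·1·8}·(-1)^1·(-1)^0 = -1.
|Ram(46, 4056234)| = 4, even; anisotropic at {2, 13, 17, 19}.

[2, 13, 17, 19]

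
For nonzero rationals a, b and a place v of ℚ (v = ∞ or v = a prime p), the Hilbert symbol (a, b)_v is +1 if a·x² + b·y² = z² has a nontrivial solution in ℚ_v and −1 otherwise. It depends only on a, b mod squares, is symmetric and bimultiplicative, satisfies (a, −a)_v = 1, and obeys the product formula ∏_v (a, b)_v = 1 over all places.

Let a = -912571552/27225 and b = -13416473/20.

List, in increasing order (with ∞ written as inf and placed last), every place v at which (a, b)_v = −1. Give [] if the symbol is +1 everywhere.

Mod squares: a ≡ -107818, b ≡ -79765. Check v ∈ {∞, 2, 3, 5, 7, 11, 23, 29, 31, 37, 43, 47, 53}.
v=2: v_2(a)=5, v_2(b)=-2; units ≡ 3, 3 (mod 8); ε·ε+αω+βω = 1·1+5·1+-2·1 ≡ 0  ⇒  (a,b)_2 = +1.
v=7: a=7^0·(≡5), b=7^1·(≡4) mod 7; (5|7)=-1, (4|7)=+1; (−1)^{0·1·3}·(-1)^1·(+1)^0 = -1.
v=47: a=47^1·(≡3), b=47^0·(≡5) mod 47; (3|47)=+1, (5|47)=-1; (−1)^{1·0·23}·(+1)^0·(-1)^1 = -1.
v=11: a=11^-2·(≡4), b=11^0·(≡2) mod 11; (4|11)=+1, (2|11)=-1; (−1)^{-2·0·5}·(+1)^0·(-1)^-2 = +1.
v=37: a=37^1·(≡1), b=37^0·(≡3) mod 37; (1|37)=+1, (3|37)=+1; (−1)^{1·0·18}·(+1)^0·(+1)^1 = +1.
v=31: a=31^1·(≡8), b=31^0·(≡21) mod 31; (8|31)=+1, (21|31)=-1; (−1)^{1·0·15}·(+1)^0·(-1)^1 = -1.
v=23: a=23^2·(≡6), b=23^0·(≡7) mod 23; (6|23)=+1, (7|23)=-1; (−1)^{2·0·11}·(+1)^0·(-1)^2 = +1.
v=43: a=43^0·(≡27), b=43^1·(≡2) mod 43; (27|43)=-1, (2|43)=-1; (−1)^{0·1·21}·(-1)^1·(-1)^0 = -1.
v=∞: -107818 < 0 and -79765 < 0  ⇒  (a,b)_∞ = -1.
v=5: a=5^-2·(≡2), b=5^-1·(≡3) mod 5; (2|5)=-1, (3|5)=-1; (−1)^{-2·-1·2}·(-1)^-1·(-1)^-2 = -1.
v=53: a=53^0·(≡13), b=53^1·(≡2) mod 53; (13|53)=+1, (2|53)=-1; (−1)^{0·1·26}·(+1)^1·(-1)^0 = +1.
v=3: a=3^-2·(≡2), b=3^0·(≡2) mod 3; (2|3)=-1, (2|3)=-1; (−1)^{-2·0·1}·(-1)^0·(-1)^-2 = +1.
v=29: a=29^0·(≡22), b=29^2·(≡10) mod 29; (22|29)=+1, (10|29)=-1; (−1)^{0·2·14}·(+1)^2·(-1)^0 = +1.
|Ram(-107818, -79765)| = 6, even; anisotropic at {5, 7, 31, 43, 47, ∞}.

[5, 7, 31, 43, 47, inf]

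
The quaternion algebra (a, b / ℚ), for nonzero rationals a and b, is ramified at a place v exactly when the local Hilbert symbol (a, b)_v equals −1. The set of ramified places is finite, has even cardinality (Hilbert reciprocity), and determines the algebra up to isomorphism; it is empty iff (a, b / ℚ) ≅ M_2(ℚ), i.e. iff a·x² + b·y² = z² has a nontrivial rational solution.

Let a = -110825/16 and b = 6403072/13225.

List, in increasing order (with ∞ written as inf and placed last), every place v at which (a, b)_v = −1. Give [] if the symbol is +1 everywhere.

[13, 31]

Mod squares: a ≡ -4433, b ≡ 37. Check v ∈ {∞, 2, 5, 11, 13, 23, 31, 37}.
v=37: a=37^0·(≡4), b=37^1·(≡12) mod 37; (4|37)=+1, (12|37)=+1; (−1)^{0·1·18}·(+1)^1·(+1)^0 = +1.
v=23: a=23^0·(≡18), b=23^-2·(≡5) mod 23; (18|23)=+1, (5|23)=-1; (−1)^{0·-2·11}·(+1)^-2·(-1)^0 = +1.
v=∞: -4433 < 0 and 37 > 0  ⇒  (a,b)_∞ = +1.
v=2: v_2(a)=-4, v_2(b)=10; units ≡ 7, 5 (mod 8); ε·ε+αω+βω = 1·0+-4·1+10·0 ≡ 0  ⇒  (a,b)_2 = +1.
v=13: a=13^1·(≡1), b=13^2·(≡8) mod 13; (1|13)=+1, (8|13)=-1; (−1)^{1·2·6}·(+1)^2·(-1)^1 = -1.
v=11: a=11^1·(≡9), b=11^0·(≡9) mod 11; (9|11)=+1, (9|11)=+1; (−1)^{1·0·5}·(+1)^0·(+1)^1 = +1.
v=31: a=31^1·(≡11), b=31^0·(≡24) mod 31; (11|31)=-1, (24|31)=-1; (−1)^{1·0·15}·(-1)^0·(-1)^1 = -1.
v=5: a=5^2·(≡2), b=5^-2·(≡3) mod 5; (2|5)=-1, (3|5)=-1; (−1)^{2·-2·2}·(-1)^-2·(-1)^2 = +1.
Ram(-4433, 37) = {13, 31}; no ℚ_13-point on the conic.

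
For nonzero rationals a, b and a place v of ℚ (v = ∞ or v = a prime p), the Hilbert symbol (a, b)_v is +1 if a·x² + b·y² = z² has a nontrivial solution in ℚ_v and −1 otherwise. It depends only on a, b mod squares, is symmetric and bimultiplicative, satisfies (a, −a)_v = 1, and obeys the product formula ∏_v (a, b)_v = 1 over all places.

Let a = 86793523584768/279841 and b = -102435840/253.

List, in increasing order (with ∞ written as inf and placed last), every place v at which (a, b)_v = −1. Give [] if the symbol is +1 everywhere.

[5, 11, 13, 23]

Mod squares: a ≡ 7, b ≡ -312455. Check v ∈ {∞, 2, 3, 5, 7, 11, 13, 19, 23}.
v=5: a=5^0·(≡3), b=5^1·(≡4) mod 5; (3|5)=-1, (4|5)=+1; (−1)^{0·1·2}·(-1)^1·(+1)^0 = -1.
v=2: v_2(a)=8, v_2(b)=10; units ≡ 7, 1 (mod 8); ε·ε+αω+βω = 1·0+8·0+10·0 ≡ 0  ⇒  (a,b)_2 = +1.
v=7: a=7^1·(≡4), b=7^0·(≡4) mod 7; (4|7)=+1, (4|7)=+1; (−1)^{1·0·3}·(+1)^0·(+1)^1 = +1.
v=3: a=3^8·(≡1), b=3^4·(≡1) mod 3; (1|3)=+1, (1|3)=+1; (−1)^{8·4·1}·(+1)^4·(+1)^8 = +1.
v=23: a=23^-4·(≡7), b=23^-1·(≡8) mod 23; (7|23)=-1, (8|23)=+1; (−1)^{-4·-1·11}·(-1)^-1·(+1)^-4 = -1.
v=19: a=19^2·(≡1), b=19^1·(≡7) mod 19; (1|19)=+1, (7|19)=+1; (−1)^{2·1·9}·(+1)^1·(+1)^2 = +1.
v=11: a=11^2·(≡7), b=11^-1·(≡10) mod 11; (7|11)=-1, (10|11)=-1; (−1)^{2·-1·5}·(-1)^-1·(-1)^2 = -1.
v=13: a=13^2·(≡7), b=13^1·(≡6) mod 13; (7|13)=-1, (6|13)=-1; (−1)^{2·1·6}·(-1)^1·(-1)^2 = -1.
v=∞: 7 > 0 and -312455 < 0  ⇒  (a,b)_∞ = +1.
|Ram(7, -312455)| = 4, even; anisotropic at {5, 11, 13, 23}.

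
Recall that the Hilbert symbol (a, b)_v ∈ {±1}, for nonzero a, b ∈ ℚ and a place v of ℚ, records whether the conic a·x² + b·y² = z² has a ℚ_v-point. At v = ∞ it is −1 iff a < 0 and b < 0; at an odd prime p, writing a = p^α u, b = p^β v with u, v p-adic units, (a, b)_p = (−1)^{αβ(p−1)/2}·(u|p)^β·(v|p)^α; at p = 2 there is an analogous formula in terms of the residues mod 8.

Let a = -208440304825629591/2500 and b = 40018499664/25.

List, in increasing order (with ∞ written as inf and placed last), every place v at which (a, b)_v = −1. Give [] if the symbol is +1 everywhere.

[3, 11, 13, 23]

(a, b) ≡ (-2431, 14799741) mod (ℚ^×)²; places V = {2, 3, 5, 11, 13, 17, 23, 31, 37, ∞}.
(a,b)_13: α=3, u≡6; β=2, v≡2 (mod 13); (6|13)=-1, (2|13)=-1; sign (−1)^0·-1^2·-1^3 = -1.
(a,b)_5: α=-4, u≡1; β=-2, v≡4 (mod 5); (1|5)=+1, (4|5)=+1; sign (−1)^0·+1^-2·+1^-4 = +1.
(a,b)_37: α=2, u≡36; β=1, v≡22 (mod 37); (36|37)=+1, (22|37)=-1; sign (−1)^0·+1^1·-1^2 = +1.
(a,b)_17: α=1, u≡10; β=1, v≡11 (mod 17); (10|17)=-1, (11|17)=-1; sign (−1)^0·-1^1·-1^1 = +1.
(a,b)_23: α=2, u≡21; β=1, v≡20 (mod 23); (21|23)=-1, (20|23)=-1; sign (−1)^0·-1^1·-1^2 = -1.
(a,b)_3: α=6, u≡2; β=1, v≡2 (mod 3); (2|3)=-1, (2|3)=-1; sign (−1)^0·-1^1·-1^6 = -1.
(a,b)_31: α=2, u≡1; β=1, v≡13 (mod 31); (1|31)=+1, (13|31)=-1; sign (−1)^0·+1^1·-1^2 = +1.
(a,b)_2: α=-2, β=4; u≡1, v≡5 (mod 8); ε(u)ε(v)=0·0, αω(v)=-2·1, βω(u)=4·0; sum ≡ 0  ⇒  +1.
(a,b)_11: α=1, u≡8; β=1, v≡8 (mod 11); (8|11)=-1, (8|11)=-1; sign (−1)^1·-1^1·-1^1 = -1.
(a,b)_∞: sgn(-2431)=−, sgn(14799741)=+, so +1.
Ram(-2431, 14799741) = {3, 11, 13, 23}; no ℚ_3-point on the conic.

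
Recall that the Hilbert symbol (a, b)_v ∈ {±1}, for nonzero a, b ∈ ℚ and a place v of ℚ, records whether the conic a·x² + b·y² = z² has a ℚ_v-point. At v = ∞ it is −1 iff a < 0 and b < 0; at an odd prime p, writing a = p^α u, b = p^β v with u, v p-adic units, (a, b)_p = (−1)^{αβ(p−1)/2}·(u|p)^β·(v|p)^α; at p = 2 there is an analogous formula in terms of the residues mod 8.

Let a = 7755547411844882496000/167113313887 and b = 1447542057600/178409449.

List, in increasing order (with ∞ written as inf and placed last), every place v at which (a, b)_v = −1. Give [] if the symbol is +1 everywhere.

Mod squares: a ≡ 1385670, b ≡ 2346. Check v ∈ {∞, 2, 3, 5, 7, 11, 13, 17, 19, 23, 37}.
v=37: a=37^-4·(≡18), b=37^-2·(≡8) mod 37; (18|37)=-1, (8|37)=-1; (−1)^{-4·-2·18}·(-1)^-2·(-1)^-4 = +1.
v=13: a=13^-1·(≡1), b=13^0·(≡8) mod 13; (1|13)=+1, (8|13)=-1; (−1)^{-1·0·6}·(+1)^0·(-1)^-1 = -1.
v=7: a=7^6·(≡5), b=7^0·(≡2) mod 7; (5|7)=-1, (2|7)=+1; (−1)^{6·0·3}·(-1)^0·(+1)^6 = +1.
v=23: a=23^4·(≡12), b=23^3·(≡22) mod 23; (12|23)=+1, (22|23)=-1; (−1)^{4·3·11}·(+1)^3·(-1)^4 = +1.
v=5: a=5^3·(≡4), b=5^2·(≡1) mod 5; (4|5)=+1, (1|5)=+1; (−1)^{3·2·2}·(+1)^2·(+1)^3 = +1.
v=11: a=11^1·(≡9), b=11^0·(≡5) mod 11; (9|11)=+1, (5|11)=+1; (−1)^{1·0·5}·(+1)^0·(+1)^1 = +1.
v=17: a=17^1·(≡14), b=17^1·(≡15) mod 17; (14|17)=-1, (15|17)=+1; (−1)^{1·1·8}·(-1)^1·(+1)^1 = -1.
v=19: a=19^-3·(≡2), b=19^-4·(≡4) mod 19; (2|19)=-1, (4|19)=+1; (−1)^{-3·-4·9}·(-1)^-4·(+1)^-3 = +1.
v=2: v_2(a)=9, v_2(b)=7; units ≡ 3, 5 (mod 8); ε·ε+αω+βω = 1·0+9·1+7·1 ≡ 0  ⇒  (a,b)_2 = +1.
v=3: a=3^9·(≡1), b=3^7·(≡2) mod 3; (1|3)=+1, (2|3)=-1; (−1)^{9·7·1}·(+1)^7·(-1)^9 = +1.
v=∞: 1385670 > 0 and 2346 > 0  ⇒  (a,b)_∞ = +1.
(1385670, 2346 / ℚ) ramifies at {13, 17}: a division algebra.

[13, 17]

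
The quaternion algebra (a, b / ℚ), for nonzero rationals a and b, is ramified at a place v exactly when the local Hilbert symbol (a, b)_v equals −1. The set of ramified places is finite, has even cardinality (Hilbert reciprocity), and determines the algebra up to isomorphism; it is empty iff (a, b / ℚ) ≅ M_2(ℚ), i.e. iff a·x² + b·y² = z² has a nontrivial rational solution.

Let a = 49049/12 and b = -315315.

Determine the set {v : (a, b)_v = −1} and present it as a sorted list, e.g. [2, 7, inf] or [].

[3, 5, 7, 11]

Mod squares: a ≡ 3003, b ≡ -715. Check v ∈ {∞, 2, 3, 5, 7, 11, 13}.
v=7: a=7^3·(≡2), b=7^2·(≡5) mod 7; (2|7)=+1, (5|7)=-1; (−1)^{3·2·3}·(+1)^2·(-1)^3 = -1.
v=13: a=13^1·(≡10), b=13^1·(≡3) mod 13; (10|13)=+1, (3|13)=+1; (−1)^{1·1·6}·(+1)^1·(+1)^1 = +1.
v=11: a=11^1·(≡4), b=11^1·(≡1) mod 11; (4|11)=+1, (1|11)=+1; (−1)^{1·1·5}·(+1)^1·(+1)^1 = -1.
v=∞: 3003 > 0 and -715 < 0  ⇒  (a,b)_∞ = +1.
v=5: a=5^0·(≡2), b=5^1·(≡2) mod 5; (2|5)=-1, (2|5)=-1; (−1)^{0·1·2}·(-1)^1·(-1)^0 = -1.
v=3: a=3^-1·(≡2), b=3^2·(≡2) mod 3; (2|3)=-1, (2|3)=-1; (−1)^{-1·2·1}·(-1)^2·(-1)^-1 = -1.
v=2: v_2(a)=-2, v_2(b)=0; units ≡ 3, 5 (mod 8); ε·ε+αω+βω = 1·0+-2·1+0·1 ≡ 0  ⇒  (a,b)_2 = +1.
|Ram(3003, -715)| = 4, even; anisotropic at {3, 5, 7, 11}.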